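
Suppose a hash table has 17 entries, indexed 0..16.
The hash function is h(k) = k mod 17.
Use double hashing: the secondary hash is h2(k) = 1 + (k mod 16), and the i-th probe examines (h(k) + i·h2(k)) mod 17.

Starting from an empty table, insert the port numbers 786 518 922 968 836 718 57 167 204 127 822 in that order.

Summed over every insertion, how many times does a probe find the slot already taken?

4

786: h=4 => slot 4
518: h=8 => slot 8
922: h=4, h2=11, probe 4,15 => slot 15
968: h=16 => slot 16
836: h=3 => slot 3
718: h=4, h2=15, probe 4,2 => slot 2
57: h=6 => slot 6
167: h=14 => slot 14
204: h=0 => slot 0
127: h=8, h2=16, probe 8,7 => slot 7
822: h=6, h2=7, probe 6,13 => slot 13
Table: [204, _, 718, 836, 786, _, 57, 127, 518, _, _, _, _, 822, 167, 922, 968]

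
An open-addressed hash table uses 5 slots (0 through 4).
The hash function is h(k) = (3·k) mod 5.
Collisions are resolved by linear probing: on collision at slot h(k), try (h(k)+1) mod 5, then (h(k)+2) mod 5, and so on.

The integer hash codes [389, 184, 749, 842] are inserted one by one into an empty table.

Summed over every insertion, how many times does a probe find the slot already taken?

Insert 389: h=2, slot 2 empty => index 2.
Insert 184: h=2, slot 2 occupied => index 3.
Insert 749: h=2, slots 2,3 occupied => index 4.
Insert 842: h=1, slot 1 empty => index 1.
Table: [∅, 842, 389, 184, 749]

3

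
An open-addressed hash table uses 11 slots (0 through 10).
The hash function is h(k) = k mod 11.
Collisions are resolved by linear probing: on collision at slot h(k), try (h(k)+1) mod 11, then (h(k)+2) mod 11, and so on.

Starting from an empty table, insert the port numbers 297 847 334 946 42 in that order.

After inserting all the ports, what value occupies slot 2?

946

297 hashes to 0; slot 0 is free -> place at 0.
847 hashes to 0; 0 taken -> place at 1.
334 hashes to 4; slot 4 is free -> place at 4.
946 hashes to 0; 0,1 taken -> place at 2.
42 hashes to 9; slot 9 is free -> place at 9.
Table: [297, 847, 946, ∅, 334, ∅, ∅, ∅, ∅, 42, ∅]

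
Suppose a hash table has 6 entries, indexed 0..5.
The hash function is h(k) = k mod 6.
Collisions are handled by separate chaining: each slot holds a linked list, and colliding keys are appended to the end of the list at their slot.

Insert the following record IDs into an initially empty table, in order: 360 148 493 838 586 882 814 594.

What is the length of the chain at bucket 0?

3

Insert 360: h=0, bucket 0 empty -> new chain.
Insert 148: h=4, bucket 4 empty -> new chain.
Insert 493: h=1, bucket 1 empty -> new chain.
Insert 838: h=4, bucket 4 nonempty -> append to chain.
Insert 586: h=4, bucket 4 nonempty -> append to chain.
Insert 882: h=0, bucket 0 nonempty -> append to chain.
Insert 814: h=4, bucket 4 nonempty -> append to chain.
Insert 594: h=0, bucket 0 nonempty -> append to chain.
Final buckets:
0: 360 -> 882 -> 594
1: 493
2: —
3: —
4: 148 -> 838 -> 586 -> 814
5: —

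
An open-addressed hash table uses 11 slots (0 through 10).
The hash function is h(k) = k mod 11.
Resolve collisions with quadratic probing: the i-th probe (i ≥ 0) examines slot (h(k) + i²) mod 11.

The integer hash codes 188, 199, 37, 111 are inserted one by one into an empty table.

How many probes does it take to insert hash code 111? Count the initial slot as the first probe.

188: h=1 => slot 1
199: h=1, probe 1,2 => slot 2
37: h=4 => slot 4
111: h=1, probe 1,2,5 => slot 5
Table: [∅, 188, 199, ∅, 37, 111, ∅, ∅, ∅, ∅, ∅]

3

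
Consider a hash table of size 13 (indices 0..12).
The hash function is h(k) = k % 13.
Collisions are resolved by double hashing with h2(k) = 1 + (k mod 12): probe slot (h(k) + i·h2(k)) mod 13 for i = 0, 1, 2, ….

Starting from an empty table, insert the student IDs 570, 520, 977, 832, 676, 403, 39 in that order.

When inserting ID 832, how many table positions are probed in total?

Insert 570: h=11, slot 11 empty -> index 11.
Insert 520: h=0, slot 0 empty -> index 0.
Insert 977: h=2, slot 2 empty -> index 2.
Insert 832: h=0, h2=5, slot 0 occupied -> index 5.
Insert 676: h=0, h2=5, slots 0,5 occupied -> index 10.
Insert 403: h=0, h2=8, slot 0 occupied -> index 8.
Insert 39: h=0, h2=4, slot 0 occupied -> index 4.
Table: [520, -, 977, -, 39, 832, -, -, 403, -, 676, 570, -]

2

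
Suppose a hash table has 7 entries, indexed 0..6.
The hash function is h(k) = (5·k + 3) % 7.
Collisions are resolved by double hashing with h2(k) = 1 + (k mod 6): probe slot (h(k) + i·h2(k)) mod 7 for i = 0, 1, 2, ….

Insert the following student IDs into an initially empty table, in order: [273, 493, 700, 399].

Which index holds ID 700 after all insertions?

Insert 273: h=3, slot 3 empty -> index 3.
Insert 493: h=4, slot 4 empty -> index 4.
Insert 700: h=3, h2=5, slot 3 occupied -> index 1.
Insert 399: h=3, h2=4, slot 3 occupied -> index 0.
Table: [399, 700, ., 273, 493, ., .]

1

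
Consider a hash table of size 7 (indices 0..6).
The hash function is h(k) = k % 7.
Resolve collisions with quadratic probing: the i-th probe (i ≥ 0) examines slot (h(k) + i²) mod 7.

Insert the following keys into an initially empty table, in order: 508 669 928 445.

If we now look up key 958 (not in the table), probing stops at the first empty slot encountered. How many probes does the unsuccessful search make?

Insert 508: h=4, slot 4 empty → index 4.
Insert 669: h=4, slot 4 occupied → index 5.
Insert 928: h=4, slots 4,5 occupied → index 1.
Insert 445: h=4, slots 4,5,1 occupied → index 6.
Table: [-, 928, -, -, 508, 669, 445]
Lookup 958: h=6, probe 6,0 → slot 0 empty, not found.

2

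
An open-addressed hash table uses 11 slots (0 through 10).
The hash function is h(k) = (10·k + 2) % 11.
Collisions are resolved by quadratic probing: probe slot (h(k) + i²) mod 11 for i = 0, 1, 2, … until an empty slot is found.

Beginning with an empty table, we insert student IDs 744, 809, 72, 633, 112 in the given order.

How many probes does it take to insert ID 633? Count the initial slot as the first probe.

Insert 744: h=6, slot 6 empty -> index 6.
Insert 809: h=7, slot 7 empty -> index 7.
Insert 72: h=7, slot 7 occupied -> index 8.
Insert 633: h=7, slots 7,8 occupied -> index 0.
Insert 112: h=0, slot 0 occupied -> index 1.
Table: [633, 112, —, —, —, —, 744, 809, 72, —, —]

3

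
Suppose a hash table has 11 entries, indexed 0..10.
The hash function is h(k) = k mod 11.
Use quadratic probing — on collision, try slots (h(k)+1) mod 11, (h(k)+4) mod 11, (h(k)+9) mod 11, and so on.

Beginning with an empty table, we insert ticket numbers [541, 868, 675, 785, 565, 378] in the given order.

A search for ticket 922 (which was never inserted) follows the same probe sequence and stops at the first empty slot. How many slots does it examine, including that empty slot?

541: h=2 → slot 2
868: h=10 → slot 10
675: h=4 → slot 4
785: h=4, probe 4,5 → slot 5
565: h=4, probe 4,5,8 → slot 8
378: h=4, probe 4,5,8,2,9 → slot 9
Table: [_, _, 541, _, 675, 785, _, _, 565, 378, 868]
Lookup 922: h=9, probe 9,10,2,7 → slot 7 empty, not found.

4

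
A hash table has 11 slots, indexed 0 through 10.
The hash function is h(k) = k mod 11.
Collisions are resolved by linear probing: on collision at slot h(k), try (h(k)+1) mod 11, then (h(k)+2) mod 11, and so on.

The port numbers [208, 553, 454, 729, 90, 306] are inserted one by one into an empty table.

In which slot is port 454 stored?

Insert 208: h=10, slot 10 empty -> index 10.
Insert 553: h=3, slot 3 empty -> index 3.
Insert 454: h=3, slot 3 occupied -> index 4.
Insert 729: h=3, slots 3,4 occupied -> index 5.
Insert 90: h=2, slot 2 empty -> index 2.
Insert 306: h=9, slot 9 empty -> index 9.
Table: [—, —, 90, 553, 454, 729, —, —, —, 306, 208]

4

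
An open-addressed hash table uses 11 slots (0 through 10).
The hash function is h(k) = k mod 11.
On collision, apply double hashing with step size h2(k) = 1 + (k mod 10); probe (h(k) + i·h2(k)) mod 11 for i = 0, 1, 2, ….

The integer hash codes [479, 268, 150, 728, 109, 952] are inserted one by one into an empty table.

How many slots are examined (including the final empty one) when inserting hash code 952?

Insert 479: h=6, slot 6 empty → index 6.
Insert 268: h=4, slot 4 empty → index 4.
Insert 150: h=7, slot 7 empty → index 7.
Insert 728: h=2, slot 2 empty → index 2.
Insert 109: h=10, slot 10 empty → index 10.
Insert 952: h=6, h2=3, slot 6 occupied → index 9.
Table: [—, —, 728, —, 268, —, 479, 150, —, 952, 109]

2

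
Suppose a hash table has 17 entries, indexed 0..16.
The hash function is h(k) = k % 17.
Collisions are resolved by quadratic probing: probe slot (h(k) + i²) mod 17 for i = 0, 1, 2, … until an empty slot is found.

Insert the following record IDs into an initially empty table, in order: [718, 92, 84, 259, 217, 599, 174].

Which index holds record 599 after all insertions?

8

718: h=4 → slot 4
92: h=7 → slot 7
84: h=16 → slot 16
259: h=4, probe 4,5 → slot 5
217: h=13 → slot 13
599: h=4, probe 4,5,8 → slot 8
174: h=4, probe 4,5,8,13,3 → slot 3
Table: [_, _, _, 174, 718, 259, _, 92, 599, _, _, _, _, 217, _, _, 84]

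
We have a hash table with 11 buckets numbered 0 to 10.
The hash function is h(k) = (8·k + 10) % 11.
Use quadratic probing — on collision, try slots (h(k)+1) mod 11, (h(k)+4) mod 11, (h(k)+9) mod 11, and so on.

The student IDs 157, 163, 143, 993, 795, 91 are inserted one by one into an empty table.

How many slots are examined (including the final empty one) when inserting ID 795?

5

Insert 157: h=1, slot 1 empty => index 1.
Insert 163: h=5, slot 5 empty => index 5.
Insert 143: h=10, slot 10 empty => index 10.
Insert 993: h=1, slot 1 occupied => index 2.
Insert 795: h=1, slots 1,2,5,10 occupied => index 6.
Insert 91: h=1, slots 1,2,5,10,6 occupied => index 4.
Table: [-, 157, 993, -, 91, 163, 795, -, -, -, 143]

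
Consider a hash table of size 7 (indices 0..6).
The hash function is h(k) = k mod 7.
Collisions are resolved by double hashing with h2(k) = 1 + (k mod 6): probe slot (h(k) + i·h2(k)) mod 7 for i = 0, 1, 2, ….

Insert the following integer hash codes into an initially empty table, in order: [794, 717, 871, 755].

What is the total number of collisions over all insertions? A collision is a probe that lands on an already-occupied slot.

794 hashes to 3; slot 3 is free => place at 3.
717 hashes to 3, h2=4; 3 taken => place at 0.
871 hashes to 3, h2=2; 3 taken => place at 5.
755 hashes to 6; slot 6 is free => place at 6.
Table: [717, —, —, 794, —, 871, 755]

2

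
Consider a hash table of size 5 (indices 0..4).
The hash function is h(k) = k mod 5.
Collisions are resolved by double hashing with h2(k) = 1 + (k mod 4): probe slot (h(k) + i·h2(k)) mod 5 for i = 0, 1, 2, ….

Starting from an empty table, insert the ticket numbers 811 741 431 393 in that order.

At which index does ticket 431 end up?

0

811 hashes to 1; slot 1 is free → place at 1.
741 hashes to 1, h2=2; 1 taken → place at 3.
431 hashes to 1, h2=4; 1 taken → place at 0.
393 hashes to 3, h2=2; 3,0 taken → place at 2.
Table: [431, 811, 393, 741, -]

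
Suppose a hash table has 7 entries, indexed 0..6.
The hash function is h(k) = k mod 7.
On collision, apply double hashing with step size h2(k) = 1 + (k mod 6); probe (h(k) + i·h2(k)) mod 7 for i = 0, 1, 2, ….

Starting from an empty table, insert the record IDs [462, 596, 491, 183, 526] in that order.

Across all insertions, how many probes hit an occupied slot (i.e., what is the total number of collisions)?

462: h=0 → slot 0
596: h=1 → slot 1
491: h=1, h2=6, probe 1,0,6 → slot 6
183: h=1, h2=4, probe 1,5 → slot 5
526: h=1, h2=5, probe 1,6,4 → slot 4
Table: [462, 596, ., ., 526, 183, 491]

5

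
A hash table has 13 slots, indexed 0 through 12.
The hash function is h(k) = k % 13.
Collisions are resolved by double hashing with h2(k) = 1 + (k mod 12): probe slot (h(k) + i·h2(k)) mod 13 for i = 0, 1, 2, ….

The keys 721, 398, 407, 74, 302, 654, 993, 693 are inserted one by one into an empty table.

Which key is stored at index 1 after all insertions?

693

721 hashes to 6; slot 6 is free => place at 6.
398 hashes to 8; slot 8 is free => place at 8.
407 hashes to 4; slot 4 is free => place at 4.
74 hashes to 9; slot 9 is free => place at 9.
302 hashes to 3; slot 3 is free => place at 3.
654 hashes to 4, h2=7; 4 taken => place at 11.
993 hashes to 5; slot 5 is free => place at 5.
693 hashes to 4, h2=10; 4 taken => place at 1.
Table: [., 693, ., 302, 407, 993, 721, ., 398, 74, ., 654, .]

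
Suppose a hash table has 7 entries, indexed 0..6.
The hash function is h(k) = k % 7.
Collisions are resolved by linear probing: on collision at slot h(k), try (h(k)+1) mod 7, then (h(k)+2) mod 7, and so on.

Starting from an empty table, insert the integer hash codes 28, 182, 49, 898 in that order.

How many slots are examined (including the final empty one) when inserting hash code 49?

28: h=0 → slot 0
182: h=0, probe 0,1 → slot 1
49: h=0, probe 0,1,2 → slot 2
898: h=2, probe 2,3 → slot 3
Table: [28, 182, 49, 898, _, _, _]

3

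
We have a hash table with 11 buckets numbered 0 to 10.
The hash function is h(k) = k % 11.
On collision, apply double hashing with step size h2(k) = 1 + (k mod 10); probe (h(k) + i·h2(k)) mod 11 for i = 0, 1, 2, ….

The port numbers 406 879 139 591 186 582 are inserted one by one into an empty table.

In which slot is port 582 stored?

406: h=10 → slot 10
879: h=10, h2=10, probe 10,9 → slot 9
139: h=7 → slot 7
591: h=8 → slot 8
186: h=10, h2=7, probe 10,6 → slot 6
582: h=10, h2=3, probe 10,2 → slot 2
Table: [—, —, 582, —, —, —, 186, 139, 591, 879, 406]

2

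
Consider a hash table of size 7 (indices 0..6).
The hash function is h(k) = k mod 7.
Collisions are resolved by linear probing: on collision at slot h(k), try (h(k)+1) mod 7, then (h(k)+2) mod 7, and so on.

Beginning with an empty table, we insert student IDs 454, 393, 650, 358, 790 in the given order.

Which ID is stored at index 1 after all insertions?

393

Insert 454: h=6, slot 6 empty => index 6.
Insert 393: h=1, slot 1 empty => index 1.
Insert 650: h=6, slot 6 occupied => index 0.
Insert 358: h=1, slot 1 occupied => index 2.
Insert 790: h=6, slots 6,0,1,2 occupied => index 3.
Table: [650, 393, 358, 790, ∅, ∅, 454]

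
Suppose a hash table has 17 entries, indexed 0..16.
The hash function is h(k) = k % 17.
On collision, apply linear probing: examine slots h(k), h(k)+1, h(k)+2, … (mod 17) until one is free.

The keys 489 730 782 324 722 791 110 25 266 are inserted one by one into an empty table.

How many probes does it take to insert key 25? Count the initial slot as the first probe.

4

489: h=13 → slot 13
730: h=16 → slot 16
782: h=0 → slot 0
324: h=1 → slot 1
722: h=8 → slot 8
791: h=9 → slot 9
110: h=8, probe 8,9,10 → slot 10
25: h=8, probe 8,9,10,11 → slot 11
266: h=11, probe 11,12 → slot 12
Table: [782, 324, —, —, —, —, —, —, 722, 791, 110, 25, 266, 489, —, —, 730]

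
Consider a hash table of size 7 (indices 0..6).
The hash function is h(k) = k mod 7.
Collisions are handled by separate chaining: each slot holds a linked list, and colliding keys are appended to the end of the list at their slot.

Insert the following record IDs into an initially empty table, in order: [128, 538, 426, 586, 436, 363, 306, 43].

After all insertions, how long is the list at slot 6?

128 -> bucket 2
538 -> bucket 6
426 -> bucket 6 (collision)
586 -> bucket 5
436 -> bucket 2 (collision)
363 -> bucket 6 (collision)
306 -> bucket 5 (collision)
43 -> bucket 1
Final buckets:
0: -
1: 43
2: 128 -> 436
3: -
4: -
5: 586 -> 306
6: 538 -> 426 -> 363

3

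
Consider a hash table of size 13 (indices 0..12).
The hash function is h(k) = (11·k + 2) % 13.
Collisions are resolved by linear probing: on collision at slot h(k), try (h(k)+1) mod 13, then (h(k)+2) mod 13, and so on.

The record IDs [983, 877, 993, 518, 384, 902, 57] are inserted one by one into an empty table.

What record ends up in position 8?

983 hashes to 12; slot 12 is free -> place at 12.
877 hashes to 3; slot 3 is free -> place at 3.
993 hashes to 5; slot 5 is free -> place at 5.
518 hashes to 6; slot 6 is free -> place at 6.
384 hashes to 1; slot 1 is free -> place at 1.
902 hashes to 5; 5,6 taken -> place at 7.
57 hashes to 5; 5,6,7 taken -> place at 8.
Table: [-, 384, -, 877, -, 993, 518, 902, 57, -, -, -, 983]

57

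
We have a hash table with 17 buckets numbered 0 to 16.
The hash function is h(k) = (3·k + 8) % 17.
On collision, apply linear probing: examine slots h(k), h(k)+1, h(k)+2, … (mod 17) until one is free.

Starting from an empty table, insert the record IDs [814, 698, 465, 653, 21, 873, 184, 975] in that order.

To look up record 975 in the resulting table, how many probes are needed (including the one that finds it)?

5

Insert 814: h=2, slot 2 empty -> index 2.
Insert 698: h=11, slot 11 empty -> index 11.
Insert 465: h=9, slot 9 empty -> index 9.
Insert 653: h=12, slot 12 empty -> index 12.
Insert 21: h=3, slot 3 empty -> index 3.
Insert 873: h=9, slot 9 occupied -> index 10.
Insert 184: h=16, slot 16 empty -> index 16.
Insert 975: h=9, slots 9,10,11,12 occupied -> index 13.
Table: [-, -, 814, 21, -, -, -, -, -, 465, 873, 698, 653, 975, -, -, 184]
Lookup 975: h=9, probe 9,10,11,12,13 → found at 13.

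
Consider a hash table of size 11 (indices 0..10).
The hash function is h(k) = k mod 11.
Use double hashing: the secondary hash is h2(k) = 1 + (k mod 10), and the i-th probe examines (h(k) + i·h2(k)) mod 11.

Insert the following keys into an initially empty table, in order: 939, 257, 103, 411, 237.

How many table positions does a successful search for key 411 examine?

2

939: h=4 → slot 4
257: h=4, h2=8, probe 4,1 → slot 1
103: h=4, h2=4, probe 4,8 → slot 8
411: h=4, h2=2, probe 4,6 → slot 6
237: h=6, h2=8, probe 6,3 → slot 3
Table: [∅, 257, ∅, 237, 939, ∅, 411, ∅, 103, ∅, ∅]
Lookup 411: h=4, h2=2, probe 4,6 → found at 6.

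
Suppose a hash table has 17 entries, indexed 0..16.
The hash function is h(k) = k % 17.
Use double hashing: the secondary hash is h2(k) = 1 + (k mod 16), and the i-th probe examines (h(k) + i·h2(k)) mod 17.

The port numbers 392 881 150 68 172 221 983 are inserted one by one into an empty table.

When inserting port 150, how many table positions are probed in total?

392 hashes to 1; slot 1 is free → place at 1.
881 hashes to 14; slot 14 is free → place at 14.
150 hashes to 14, h2=7; 14 taken → place at 4.
68 hashes to 0; slot 0 is free → place at 0.
172 hashes to 2; slot 2 is free → place at 2.
221 hashes to 0, h2=14; 0,14 taken → place at 11.
983 hashes to 14, h2=8; 14 taken → place at 5.
Table: [68, 392, 172, —, 150, 983, —, —, —, —, —, 221, —, —, 881, —, —]

2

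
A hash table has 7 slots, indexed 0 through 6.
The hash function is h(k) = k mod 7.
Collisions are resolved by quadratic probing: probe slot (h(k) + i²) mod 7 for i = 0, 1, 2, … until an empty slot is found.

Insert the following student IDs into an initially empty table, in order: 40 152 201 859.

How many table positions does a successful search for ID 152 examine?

2

40 hashes to 5; slot 5 is free -> place at 5.
152 hashes to 5; 5 taken -> place at 6.
201 hashes to 5; 5,6 taken -> place at 2.
859 hashes to 5; 5,6,2 taken -> place at 0.
Table: [859, —, 201, —, —, 40, 152]
Lookup 152: h=5, probe 5,6 → found at 6.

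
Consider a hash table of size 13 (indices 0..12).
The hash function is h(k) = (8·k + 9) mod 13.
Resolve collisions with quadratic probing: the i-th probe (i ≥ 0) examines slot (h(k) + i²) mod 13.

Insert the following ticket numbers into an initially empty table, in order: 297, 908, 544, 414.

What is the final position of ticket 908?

7

297: h=6 => slot 6
908: h=6, probe 6,7 => slot 7
544: h=6, probe 6,7,10 => slot 10
414: h=6, probe 6,7,10,2 => slot 2
Table: [., ., 414, ., ., ., 297, 908, ., ., 544, ., .]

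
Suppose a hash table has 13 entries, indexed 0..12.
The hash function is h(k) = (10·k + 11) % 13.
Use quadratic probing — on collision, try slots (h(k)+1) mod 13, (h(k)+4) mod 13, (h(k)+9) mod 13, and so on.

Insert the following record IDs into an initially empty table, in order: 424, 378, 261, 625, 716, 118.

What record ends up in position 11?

424 hashes to 0; slot 0 is free => place at 0.
378 hashes to 8; slot 8 is free => place at 8.
261 hashes to 8; 8 taken => place at 9.
625 hashes to 8; 8,9 taken => place at 12.
716 hashes to 8; 8,9,12 taken => place at 4.
118 hashes to 8; 8,9,12,4 taken => place at 11.
Table: [424, ∅, ∅, ∅, 716, ∅, ∅, ∅, 378, 261, ∅, 118, 625]

118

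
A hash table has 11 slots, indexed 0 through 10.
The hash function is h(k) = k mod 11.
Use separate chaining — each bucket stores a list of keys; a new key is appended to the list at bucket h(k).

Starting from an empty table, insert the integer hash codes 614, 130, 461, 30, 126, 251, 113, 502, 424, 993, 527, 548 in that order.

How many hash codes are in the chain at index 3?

2

Insert 614: h=9, bucket 9 empty -> new chain.
Insert 130: h=9, bucket 9 nonempty -> append to chain.
Insert 461: h=10, bucket 10 empty -> new chain.
Insert 30: h=8, bucket 8 empty -> new chain.
Insert 126: h=5, bucket 5 empty -> new chain.
Insert 251: h=9, bucket 9 nonempty -> append to chain.
Insert 113: h=3, bucket 3 empty -> new chain.
Insert 502: h=7, bucket 7 empty -> new chain.
Insert 424: h=6, bucket 6 empty -> new chain.
Insert 993: h=3, bucket 3 nonempty -> append to chain.
Insert 527: h=10, bucket 10 nonempty -> append to chain.
Insert 548: h=9, bucket 9 nonempty -> append to chain.
Final buckets:
0: _
1: _
2: _
3: 113 -> 993
4: _
5: 126
6: 424
7: 502
8: 30
9: 614 -> 130 -> 251 -> 548
10: 461 -> 527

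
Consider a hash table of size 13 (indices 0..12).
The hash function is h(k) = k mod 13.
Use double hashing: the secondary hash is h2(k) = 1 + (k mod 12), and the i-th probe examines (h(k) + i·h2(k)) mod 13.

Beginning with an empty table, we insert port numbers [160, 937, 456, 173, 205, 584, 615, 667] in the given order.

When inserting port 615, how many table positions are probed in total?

4

Insert 160: h=4, slot 4 empty => index 4.
Insert 937: h=1, slot 1 empty => index 1.
Insert 456: h=1, h2=1, slot 1 occupied => index 2.
Insert 173: h=4, h2=6, slot 4 occupied => index 10.
Insert 205: h=10, h2=2, slot 10 occupied => index 12.
Insert 584: h=12, h2=9, slot 12 occupied => index 8.
Insert 615: h=4, h2=4, slots 4,8,12 occupied => index 3.
Insert 667: h=4, h2=8, slots 4,12 occupied => index 7.
Table: [—, 937, 456, 615, 160, —, —, 667, 584, —, 173, —, 205]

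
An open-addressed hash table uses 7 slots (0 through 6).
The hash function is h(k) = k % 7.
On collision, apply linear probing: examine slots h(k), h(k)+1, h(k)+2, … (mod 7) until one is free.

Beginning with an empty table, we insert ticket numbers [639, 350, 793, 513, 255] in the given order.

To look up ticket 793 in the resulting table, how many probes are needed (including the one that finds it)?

2

639 hashes to 2; slot 2 is free → place at 2.
350 hashes to 0; slot 0 is free → place at 0.
793 hashes to 2; 2 taken → place at 3.
513 hashes to 2; 2,3 taken → place at 4.
255 hashes to 3; 3,4 taken → place at 5.
Table: [350, ∅, 639, 793, 513, 255, ∅]
Lookup 793: h=2, probe 2,3 → found at 3.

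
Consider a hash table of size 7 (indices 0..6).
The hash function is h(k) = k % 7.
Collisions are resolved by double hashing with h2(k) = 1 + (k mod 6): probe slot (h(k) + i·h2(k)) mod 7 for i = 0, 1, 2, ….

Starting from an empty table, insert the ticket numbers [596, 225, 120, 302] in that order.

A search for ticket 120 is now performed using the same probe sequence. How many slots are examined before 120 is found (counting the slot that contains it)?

596 hashes to 1; slot 1 is free -> place at 1.
225 hashes to 1, h2=4; 1 taken -> place at 5.
120 hashes to 1, h2=1; 1 taken -> place at 2.
302 hashes to 1, h2=3; 1 taken -> place at 4.
Table: [., 596, 120, ., 302, 225, .]
Lookup 120: h=1, h2=1, probe 1,2 → found at 2.

2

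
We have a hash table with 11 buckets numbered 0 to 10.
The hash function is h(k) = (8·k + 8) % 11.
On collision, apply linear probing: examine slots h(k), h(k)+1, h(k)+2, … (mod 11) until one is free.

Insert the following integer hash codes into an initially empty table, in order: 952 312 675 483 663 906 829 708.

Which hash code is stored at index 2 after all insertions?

829

952: h=1 → slot 1
312: h=7 → slot 7
675: h=7, probe 7,8 → slot 8
483: h=0 → slot 0
663: h=10 → slot 10
906: h=7, probe 7,8,9 → slot 9
829: h=7, probe 7,8,9,10,0,1,2 → slot 2
708: h=7, probe 7,8,9,10,0,1,2,3 → slot 3
Table: [483, 952, 829, 708, -, -, -, 312, 675, 906, 663]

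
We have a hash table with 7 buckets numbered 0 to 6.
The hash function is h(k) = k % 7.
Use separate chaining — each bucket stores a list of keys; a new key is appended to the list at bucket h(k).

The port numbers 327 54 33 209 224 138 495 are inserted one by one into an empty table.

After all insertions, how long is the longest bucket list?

5

327 → bucket 5
54 → bucket 5 (collision)
33 → bucket 5 (collision)
209 → bucket 6
224 → bucket 0
138 → bucket 5 (collision)
495 → bucket 5 (collision)
Final buckets:
0: 224
1: ∅
2: ∅
3: ∅
4: ∅
5: 327 -> 54 -> 33 -> 138 -> 495
6: 209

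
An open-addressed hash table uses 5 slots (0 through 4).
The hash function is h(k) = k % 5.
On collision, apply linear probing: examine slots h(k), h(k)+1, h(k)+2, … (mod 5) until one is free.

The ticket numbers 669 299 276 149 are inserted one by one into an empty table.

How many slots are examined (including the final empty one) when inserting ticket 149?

4

669: h=4 => slot 4
299: h=4, probe 4,0 => slot 0
276: h=1 => slot 1
149: h=4, probe 4,0,1,2 => slot 2
Table: [299, 276, 149, _, 669]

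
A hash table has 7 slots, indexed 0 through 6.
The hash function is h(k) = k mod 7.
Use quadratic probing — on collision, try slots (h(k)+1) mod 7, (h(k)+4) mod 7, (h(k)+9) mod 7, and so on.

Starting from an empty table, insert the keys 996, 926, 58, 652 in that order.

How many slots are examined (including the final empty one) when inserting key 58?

3

Insert 996: h=2, slot 2 empty => index 2.
Insert 926: h=2, slot 2 occupied => index 3.
Insert 58: h=2, slots 2,3 occupied => index 6.
Insert 652: h=1, slot 1 empty => index 1.
Table: [_, 652, 996, 926, _, _, 58]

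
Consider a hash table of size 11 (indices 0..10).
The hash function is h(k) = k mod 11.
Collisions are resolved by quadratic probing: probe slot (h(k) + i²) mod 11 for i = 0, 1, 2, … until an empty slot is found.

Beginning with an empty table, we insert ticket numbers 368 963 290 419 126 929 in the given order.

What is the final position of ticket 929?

3

368 hashes to 5; slot 5 is free -> place at 5.
963 hashes to 6; slot 6 is free -> place at 6.
290 hashes to 4; slot 4 is free -> place at 4.
419 hashes to 1; slot 1 is free -> place at 1.
126 hashes to 5; 5,6 taken -> place at 9.
929 hashes to 5; 5,6,9 taken -> place at 3.
Table: [—, 419, —, 929, 290, 368, 963, —, —, 126, —]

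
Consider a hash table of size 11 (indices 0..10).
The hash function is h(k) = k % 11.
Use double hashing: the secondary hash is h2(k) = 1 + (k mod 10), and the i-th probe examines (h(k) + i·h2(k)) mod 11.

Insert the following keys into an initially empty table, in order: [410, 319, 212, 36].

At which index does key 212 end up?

Insert 410: h=3, slot 3 empty -> index 3.
Insert 319: h=0, slot 0 empty -> index 0.
Insert 212: h=3, h2=3, slot 3 occupied -> index 6.
Insert 36: h=3, h2=7, slot 3 occupied -> index 10.
Table: [319, ∅, ∅, 410, ∅, ∅, 212, ∅, ∅, ∅, 36]

6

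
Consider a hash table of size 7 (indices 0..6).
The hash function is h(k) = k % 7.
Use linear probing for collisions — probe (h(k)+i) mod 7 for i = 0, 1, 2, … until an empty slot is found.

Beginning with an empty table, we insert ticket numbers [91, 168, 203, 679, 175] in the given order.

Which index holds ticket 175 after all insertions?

4

91 hashes to 0; slot 0 is free → place at 0.
168 hashes to 0; 0 taken → place at 1.
203 hashes to 0; 0,1 taken → place at 2.
679 hashes to 0; 0,1,2 taken → place at 3.
175 hashes to 0; 0,1,2,3 taken → place at 4.
Table: [91, 168, 203, 679, 175, ∅, ∅]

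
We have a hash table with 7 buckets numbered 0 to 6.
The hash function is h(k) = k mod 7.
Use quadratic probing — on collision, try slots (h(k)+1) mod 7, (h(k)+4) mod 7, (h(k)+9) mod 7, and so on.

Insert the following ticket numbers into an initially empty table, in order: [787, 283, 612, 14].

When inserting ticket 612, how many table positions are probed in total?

787 hashes to 3; slot 3 is free => place at 3.
283 hashes to 3; 3 taken => place at 4.
612 hashes to 3; 3,4 taken => place at 0.
14 hashes to 0; 0 taken => place at 1.
Table: [612, 14, _, 787, 283, _, _]

3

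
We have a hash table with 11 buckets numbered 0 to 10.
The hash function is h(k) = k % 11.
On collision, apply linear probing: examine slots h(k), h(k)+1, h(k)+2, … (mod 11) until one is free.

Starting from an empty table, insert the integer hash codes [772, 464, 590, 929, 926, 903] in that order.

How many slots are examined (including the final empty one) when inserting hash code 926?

3

Insert 772: h=2, slot 2 empty → index 2.
Insert 464: h=2, slot 2 occupied → index 3.
Insert 590: h=7, slot 7 empty → index 7.
Insert 929: h=5, slot 5 empty → index 5.
Insert 926: h=2, slots 2,3 occupied → index 4.
Insert 903: h=1, slot 1 empty → index 1.
Table: [., 903, 772, 464, 926, 929, ., 590, ., ., .]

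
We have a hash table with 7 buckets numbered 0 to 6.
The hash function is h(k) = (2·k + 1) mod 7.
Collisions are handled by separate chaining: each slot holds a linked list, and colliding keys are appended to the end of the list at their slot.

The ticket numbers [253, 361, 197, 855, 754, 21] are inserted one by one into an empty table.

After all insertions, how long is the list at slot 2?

Insert 253: h=3, bucket 3 empty → new chain.
Insert 361: h=2, bucket 2 empty → new chain.
Insert 197: h=3, bucket 3 nonempty → append to chain.
Insert 855: h=3, bucket 3 nonempty → append to chain.
Insert 754: h=4, bucket 4 empty → new chain.
Insert 21: h=1, bucket 1 empty → new chain.
Final buckets:
0: .
1: 21
2: 361
3: 253 -> 197 -> 855
4: 754
5: .
6: .

1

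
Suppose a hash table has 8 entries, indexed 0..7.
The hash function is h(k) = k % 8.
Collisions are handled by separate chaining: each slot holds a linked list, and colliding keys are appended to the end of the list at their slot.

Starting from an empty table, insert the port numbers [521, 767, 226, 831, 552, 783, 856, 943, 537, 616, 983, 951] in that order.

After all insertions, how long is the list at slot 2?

1

Insert 521: h=1, bucket 1 empty → new chain.
Insert 767: h=7, bucket 7 empty → new chain.
Insert 226: h=2, bucket 2 empty → new chain.
Insert 831: h=7, bucket 7 nonempty → append to chain.
Insert 552: h=0, bucket 0 empty → new chain.
Insert 783: h=7, bucket 7 nonempty → append to chain.
Insert 856: h=0, bucket 0 nonempty → append to chain.
Insert 943: h=7, bucket 7 nonempty → append to chain.
Insert 537: h=1, bucket 1 nonempty → append to chain.
Insert 616: h=0, bucket 0 nonempty → append to chain.
Insert 983: h=7, bucket 7 nonempty → append to chain.
Insert 951: h=7, bucket 7 nonempty → append to chain.
Final buckets:
0: 552 -> 856 -> 616
1: 521 -> 537
2: 226
3: .
4: .
5: .
6: .
7: 767 -> 831 -> 783 -> 943 -> 983 -> 951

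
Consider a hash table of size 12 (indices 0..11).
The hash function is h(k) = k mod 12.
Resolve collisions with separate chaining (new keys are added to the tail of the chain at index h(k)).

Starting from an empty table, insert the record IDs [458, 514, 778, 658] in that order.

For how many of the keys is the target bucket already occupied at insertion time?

2

Insert 458: h=2, bucket 2 empty -> new chain.
Insert 514: h=10, bucket 10 empty -> new chain.
Insert 778: h=10, bucket 10 nonempty -> append to chain.
Insert 658: h=10, bucket 10 nonempty -> append to chain.
Final buckets:
0: —
1: —
2: 458
3: —
4: —
5: —
6: —
7: —
8: —
9: —
10: 514 -> 778 -> 658
11: —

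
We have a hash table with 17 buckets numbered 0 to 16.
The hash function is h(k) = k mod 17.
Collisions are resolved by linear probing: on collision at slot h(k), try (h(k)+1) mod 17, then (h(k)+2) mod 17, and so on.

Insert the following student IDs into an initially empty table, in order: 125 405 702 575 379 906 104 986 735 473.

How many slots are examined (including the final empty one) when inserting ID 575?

2

Insert 125: h=6, slot 6 empty → index 6.
Insert 405: h=14, slot 14 empty → index 14.
Insert 702: h=5, slot 5 empty → index 5.
Insert 575: h=14, slot 14 occupied → index 15.
Insert 379: h=5, slots 5,6 occupied → index 7.
Insert 906: h=5, slots 5,6,7 occupied → index 8.
Insert 104: h=2, slot 2 empty → index 2.
Insert 986: h=0, slot 0 empty → index 0.
Insert 735: h=4, slot 4 empty → index 4.
Insert 473: h=14, slots 14,15 occupied → index 16.
Table: [986, ., 104, ., 735, 702, 125, 379, 906, ., ., ., ., ., 405, 575, 473]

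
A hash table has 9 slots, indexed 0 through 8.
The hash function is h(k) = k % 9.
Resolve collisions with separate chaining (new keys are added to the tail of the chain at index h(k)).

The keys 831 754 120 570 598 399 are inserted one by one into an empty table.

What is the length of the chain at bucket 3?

4

Insert 831: h=3, bucket 3 empty -> new chain.
Insert 754: h=7, bucket 7 empty -> new chain.
Insert 120: h=3, bucket 3 nonempty -> append to chain.
Insert 570: h=3, bucket 3 nonempty -> append to chain.
Insert 598: h=4, bucket 4 empty -> new chain.
Insert 399: h=3, bucket 3 nonempty -> append to chain.
Final buckets:
0: ∅
1: ∅
2: ∅
3: 831 -> 120 -> 570 -> 399
4: 598
5: ∅
6: ∅
7: 754
8: ∅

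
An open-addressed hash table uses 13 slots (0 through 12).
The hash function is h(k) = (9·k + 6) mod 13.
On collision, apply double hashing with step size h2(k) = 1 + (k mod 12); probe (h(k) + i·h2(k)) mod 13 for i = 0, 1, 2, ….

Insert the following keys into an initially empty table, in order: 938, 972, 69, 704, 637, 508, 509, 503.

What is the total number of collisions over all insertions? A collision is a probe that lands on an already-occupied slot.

2

938: h=11 → slot 11
972: h=5 → slot 5
69: h=3 → slot 3
704: h=11, h2=9, probe 11,7 → slot 7
637: h=6 → slot 6
508: h=2 → slot 2
509: h=11, h2=6, probe 11,4 → slot 4
503: h=9 → slot 9
Table: [—, —, 508, 69, 509, 972, 637, 704, —, 503, —, 938, —]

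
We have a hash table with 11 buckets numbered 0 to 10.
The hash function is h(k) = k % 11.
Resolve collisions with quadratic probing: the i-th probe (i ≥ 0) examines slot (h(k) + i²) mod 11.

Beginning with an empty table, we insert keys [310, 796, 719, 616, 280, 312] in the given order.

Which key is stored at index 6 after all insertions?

280

310 hashes to 2; slot 2 is free => place at 2.
796 hashes to 4; slot 4 is free => place at 4.
719 hashes to 4; 4 taken => place at 5.
616 hashes to 0; slot 0 is free => place at 0.
280 hashes to 5; 5 taken => place at 6.
312 hashes to 4; 4,5 taken => place at 8.
Table: [616, -, 310, -, 796, 719, 280, -, 312, -, -]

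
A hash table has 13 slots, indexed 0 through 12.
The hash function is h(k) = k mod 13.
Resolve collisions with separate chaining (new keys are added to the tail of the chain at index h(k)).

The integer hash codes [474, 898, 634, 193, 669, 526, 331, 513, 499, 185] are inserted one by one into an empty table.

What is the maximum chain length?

5

474 -> bucket 6
898 -> bucket 1
634 -> bucket 10
193 -> bucket 11
669 -> bucket 6 (collision)
526 -> bucket 6 (collision)
331 -> bucket 6 (collision)
513 -> bucket 6 (collision)
499 -> bucket 5
185 -> bucket 3
Final buckets:
0: —
1: 898
2: —
3: 185
4: —
5: 499
6: 474 -> 669 -> 526 -> 331 -> 513
7: —
8: —
9: —
10: 634
11: 193
12: —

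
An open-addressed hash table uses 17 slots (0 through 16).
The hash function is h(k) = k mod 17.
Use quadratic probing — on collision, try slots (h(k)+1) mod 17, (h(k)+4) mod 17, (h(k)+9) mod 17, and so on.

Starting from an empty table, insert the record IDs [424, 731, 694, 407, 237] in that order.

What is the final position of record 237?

8

424 hashes to 16; slot 16 is free → place at 16.
731 hashes to 0; slot 0 is free → place at 0.
694 hashes to 14; slot 14 is free → place at 14.
407 hashes to 16; 16,0 taken → place at 3.
237 hashes to 16; 16,0,3 taken → place at 8.
Table: [731, —, —, 407, —, —, —, —, 237, —, —, —, —, —, 694, —, 424]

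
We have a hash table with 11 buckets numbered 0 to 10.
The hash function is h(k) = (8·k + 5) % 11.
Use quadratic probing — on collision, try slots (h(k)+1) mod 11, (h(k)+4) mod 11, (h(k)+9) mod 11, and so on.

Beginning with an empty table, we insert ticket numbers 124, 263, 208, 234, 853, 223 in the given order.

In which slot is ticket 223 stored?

5

Insert 124: h=7, slot 7 empty => index 7.
Insert 263: h=8, slot 8 empty => index 8.
Insert 208: h=8, slot 8 occupied => index 9.
Insert 234: h=7, slots 7,8 occupied => index 0.
Insert 853: h=9, slot 9 occupied => index 10.
Insert 223: h=7, slots 7,8,0 occupied => index 5.
Table: [234, _, _, _, _, 223, _, 124, 263, 208, 853]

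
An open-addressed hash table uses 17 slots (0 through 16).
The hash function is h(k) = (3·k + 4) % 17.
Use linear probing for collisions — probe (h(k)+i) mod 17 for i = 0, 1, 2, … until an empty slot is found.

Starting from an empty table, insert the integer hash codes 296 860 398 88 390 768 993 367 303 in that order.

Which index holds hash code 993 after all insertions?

Insert 296: h=8, slot 8 empty → index 8.
Insert 860: h=0, slot 0 empty → index 0.
Insert 398: h=8, slot 8 occupied → index 9.
Insert 88: h=13, slot 13 empty → index 13.
Insert 390: h=1, slot 1 empty → index 1.
Insert 768: h=13, slot 13 occupied → index 14.
Insert 993: h=8, slots 8,9 occupied → index 10.
Insert 367: h=0, slots 0,1 occupied → index 2.
Insert 303: h=12, slot 12 empty → index 12.
Table: [860, 390, 367, —, —, —, —, —, 296, 398, 993, —, 303, 88, 768, —, —]

10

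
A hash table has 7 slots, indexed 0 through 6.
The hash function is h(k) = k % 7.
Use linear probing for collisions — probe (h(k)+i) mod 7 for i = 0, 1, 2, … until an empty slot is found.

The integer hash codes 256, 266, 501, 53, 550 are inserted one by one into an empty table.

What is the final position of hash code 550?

256 hashes to 4; slot 4 is free -> place at 4.
266 hashes to 0; slot 0 is free -> place at 0.
501 hashes to 4; 4 taken -> place at 5.
53 hashes to 4; 4,5 taken -> place at 6.
550 hashes to 4; 4,5,6,0 taken -> place at 1.
Table: [266, 550, -, -, 256, 501, 53]

1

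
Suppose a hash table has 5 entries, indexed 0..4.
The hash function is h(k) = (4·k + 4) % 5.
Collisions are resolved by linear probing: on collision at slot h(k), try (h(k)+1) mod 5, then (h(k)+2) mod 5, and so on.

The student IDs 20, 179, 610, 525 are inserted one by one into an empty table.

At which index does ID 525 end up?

20: h=4 → slot 4
179: h=0 → slot 0
610: h=4, probe 4,0,1 → slot 1
525: h=4, probe 4,0,1,2 → slot 2
Table: [179, 610, 525, -, 20]

2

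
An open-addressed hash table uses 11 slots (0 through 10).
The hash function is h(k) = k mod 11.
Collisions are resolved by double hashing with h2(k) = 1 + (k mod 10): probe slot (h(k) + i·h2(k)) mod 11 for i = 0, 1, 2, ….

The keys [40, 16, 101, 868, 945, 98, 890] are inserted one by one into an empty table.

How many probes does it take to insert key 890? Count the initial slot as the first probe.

40 hashes to 7; slot 7 is free => place at 7.
16 hashes to 5; slot 5 is free => place at 5.
101 hashes to 2; slot 2 is free => place at 2.
868 hashes to 10; slot 10 is free => place at 10.
945 hashes to 10, h2=6; 10,5 taken => place at 0.
98 hashes to 10, h2=9; 10 taken => place at 8.
890 hashes to 10, h2=1; 10,0 taken => place at 1.
Table: [945, 890, 101, —, —, 16, —, 40, 98, —, 868]

3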